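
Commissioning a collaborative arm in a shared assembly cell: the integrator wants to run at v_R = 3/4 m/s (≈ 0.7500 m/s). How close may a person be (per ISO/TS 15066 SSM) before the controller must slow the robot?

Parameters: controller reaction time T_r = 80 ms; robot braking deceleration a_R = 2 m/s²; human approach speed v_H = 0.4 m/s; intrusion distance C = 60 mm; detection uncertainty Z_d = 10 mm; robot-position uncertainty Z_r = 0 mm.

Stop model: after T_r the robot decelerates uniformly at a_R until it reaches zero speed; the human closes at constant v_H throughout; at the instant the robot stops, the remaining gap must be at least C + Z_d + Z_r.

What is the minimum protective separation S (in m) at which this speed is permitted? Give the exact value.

S_min = 3621/8000 m = 0.4526 m

T_s = v_R/a_R = (3/4)/2 = 0.3750 s
robot covers v_R·T_r = 0.7500·0.0800 = 0.0600 m before braking
robot under decel: 0.7500²/(2·2.0000) = 0.1406 m
human over T_r+T_s: 0.4000·(0.0800+0.3750) = 0.1820 m
C+Z_d+Z_r = 0.0600+0.0100+0.0000 = 0.0700 m
S_min ≈ 0.0600+0.1406+0.1820+0.0700  ⇒  S_min = 3621/8000 m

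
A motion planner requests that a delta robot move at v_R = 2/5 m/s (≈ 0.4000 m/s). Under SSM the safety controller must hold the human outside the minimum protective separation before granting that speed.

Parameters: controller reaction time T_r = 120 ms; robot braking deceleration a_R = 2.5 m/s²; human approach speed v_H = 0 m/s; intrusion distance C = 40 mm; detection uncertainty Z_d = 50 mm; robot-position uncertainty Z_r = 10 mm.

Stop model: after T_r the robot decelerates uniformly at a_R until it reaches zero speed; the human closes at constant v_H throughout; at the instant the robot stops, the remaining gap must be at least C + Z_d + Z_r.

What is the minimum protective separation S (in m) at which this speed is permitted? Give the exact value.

T_s = v_R/a_R = (2/5)/(5/2) = 0.1600 s
robot in T_r: 0.4000·0.1200 = 0.0480 m
robot covers 0.4000·0.1600 − ½·2.5000·0.1600² = 0.0320 m while stopping
human closes 0.0000·0.2800 = 0.0000 m
C+Z_d+Z_r = 0.0400+0.0500+0.0100 = 0.1000 m
S_min ≈ 0.0480+0.0320+0.0000+0.1000  ⇒  S_min = 9/50 m

S_min = 9/50 m = 0.1800 m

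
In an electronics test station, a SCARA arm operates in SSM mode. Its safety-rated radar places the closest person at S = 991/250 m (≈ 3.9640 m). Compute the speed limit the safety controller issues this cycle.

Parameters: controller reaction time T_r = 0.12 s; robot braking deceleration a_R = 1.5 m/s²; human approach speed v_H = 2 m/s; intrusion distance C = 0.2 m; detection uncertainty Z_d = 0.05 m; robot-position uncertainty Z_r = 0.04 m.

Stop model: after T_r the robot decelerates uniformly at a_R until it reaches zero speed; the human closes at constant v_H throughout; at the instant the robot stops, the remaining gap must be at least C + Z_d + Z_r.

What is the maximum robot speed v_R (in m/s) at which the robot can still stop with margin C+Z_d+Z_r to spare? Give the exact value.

quadratic (1/3)·v² + (109/75)·v + (-1717/500) = 0
  disc = (109/75)² − 4·(1/3)·(-1717/500) = 37636/5625 ; √disc = 194/75
  v_R = (−(109/75) + 194/75) / (2·(1/3)) = 17/10 m/s
check:
T_s = v_R/a_R = (17/10)/(3/2) = 1.1333 s
reaction-phase robot travel = 1.7000·0.1200 = 0.2040 m
robot under decel: 1.7000²/(2·1.5000) = 0.9633 m
human over T_r+T_s: 2.0000·(0.1200+1.1333) = 2.5067 m
C+Z_d+Z_r = 0.2000+0.0500+0.0400 = 0.2900 m
sum ≈ 0.2040+0.9633+2.5067+0.2900 ≈ 3.9640 m = S ✓

v_R_max = 17/10 m/s = 1.7000 m/s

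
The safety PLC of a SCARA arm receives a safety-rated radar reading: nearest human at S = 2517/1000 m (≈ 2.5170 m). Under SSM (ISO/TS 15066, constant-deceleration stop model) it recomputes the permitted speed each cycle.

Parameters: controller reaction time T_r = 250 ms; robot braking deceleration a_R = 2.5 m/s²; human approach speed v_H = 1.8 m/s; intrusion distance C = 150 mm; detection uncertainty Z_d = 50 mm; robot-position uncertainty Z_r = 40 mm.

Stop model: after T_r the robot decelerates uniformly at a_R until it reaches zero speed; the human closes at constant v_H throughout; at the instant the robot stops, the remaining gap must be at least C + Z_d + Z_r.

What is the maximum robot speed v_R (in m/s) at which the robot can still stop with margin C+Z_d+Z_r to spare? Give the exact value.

v_R_max = 29/20 m/s = 1.4500 m/s

quadratic (1/5)·v² + (97/100)·v + (-1827/1000) = 0
  disc = (97/100)² − 4·(1/5)·(-1827/1000) = 961/400 ; √disc = 31/20
  v_R = (−(97/100) + 31/20) / (2·(1/5)) = 29/20 m/s
check:
braking lasts T_s = (29/20)/(5/2) = 0.5800 s
reaction-phase robot travel = 1.4500·0.2500 = 0.3625 m
braking distance = 1.4500²/(2·2.5000) = 0.4205 m
human closes 1.8000·0.8300 = 1.4940 m
margins: 0.1500+0.0500+0.0400 = 0.2400 m
sum ≈ 0.3625+0.4205+1.4940+0.2400 ≈ 2.5170 m = S ✓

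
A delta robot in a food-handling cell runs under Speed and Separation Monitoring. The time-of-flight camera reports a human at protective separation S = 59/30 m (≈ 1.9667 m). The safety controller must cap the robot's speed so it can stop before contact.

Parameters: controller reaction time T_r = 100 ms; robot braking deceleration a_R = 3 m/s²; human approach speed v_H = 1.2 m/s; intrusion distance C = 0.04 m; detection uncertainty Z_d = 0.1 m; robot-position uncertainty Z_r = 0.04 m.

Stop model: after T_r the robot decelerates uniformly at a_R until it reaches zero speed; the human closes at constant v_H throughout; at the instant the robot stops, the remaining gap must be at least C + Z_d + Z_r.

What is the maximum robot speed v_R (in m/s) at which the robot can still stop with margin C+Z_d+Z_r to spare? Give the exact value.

v_R_max = 2 m/s = 2.0000 m/s

collect terms ⇒ (1/6)·v_R² + (1/2)·v_R + (-5/3) = 0
  disc = (1/2)² − 4·(1/6)·(-5/3) = 49/36 ; √disc = 7/6
  v_R = (−(1/2) + 7/6) / (2·(1/6)) = 2 m/s
check:
braking lasts T_s = 2/3 = 0.6667 s
robot covers v_R·T_r = 2.0000·0.1000 = 0.2000 m before braking
robot under decel: 2.0000²/(2·3.0000) = 0.6667 m
person approaches 1.2000·(0.1000+0.6667) = 0.9200 m
C+Z_d+Z_r = 0.0400+0.1000+0.0400 = 0.1800 m
sum ≈ 0.2000+0.6667+0.9200+0.1800 ≈ 1.9667 m = S ✓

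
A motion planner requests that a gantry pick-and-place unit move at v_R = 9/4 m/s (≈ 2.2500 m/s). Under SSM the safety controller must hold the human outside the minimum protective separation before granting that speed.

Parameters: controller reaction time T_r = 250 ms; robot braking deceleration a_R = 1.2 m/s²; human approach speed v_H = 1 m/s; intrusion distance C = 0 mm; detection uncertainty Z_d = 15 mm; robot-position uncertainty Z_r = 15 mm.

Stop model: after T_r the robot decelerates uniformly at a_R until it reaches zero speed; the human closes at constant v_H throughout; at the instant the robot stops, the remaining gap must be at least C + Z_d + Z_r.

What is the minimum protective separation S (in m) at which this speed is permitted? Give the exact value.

T_s = v_R/a_R = (9/4)/(6/5) = 1.8750 s
robot covers v_R·T_r = 2.2500·0.2500 = 0.5625 m before braking
braking distance = 2.2500²/(2·1.2000) = 2.1094 m
human closes 1.0000·2.1250 = 2.1250 m
C+Z_d+Z_r = 0.0000+0.0150+0.0150 = 0.0300 m
S_min ≈ 0.5625+2.1094+2.1250+0.0300  ⇒  S_min = 7723/1600 m

S_min = 7723/1600 m = 4.8269 m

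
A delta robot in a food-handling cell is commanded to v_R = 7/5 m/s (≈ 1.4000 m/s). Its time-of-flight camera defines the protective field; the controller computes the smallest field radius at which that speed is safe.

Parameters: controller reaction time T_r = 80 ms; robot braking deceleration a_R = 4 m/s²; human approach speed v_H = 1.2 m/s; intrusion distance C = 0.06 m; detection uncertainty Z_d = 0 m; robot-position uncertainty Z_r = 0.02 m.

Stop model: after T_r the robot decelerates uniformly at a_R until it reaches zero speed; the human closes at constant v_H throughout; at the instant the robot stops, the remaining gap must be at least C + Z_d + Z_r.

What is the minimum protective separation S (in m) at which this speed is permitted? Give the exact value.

S_min = 953/1000 m = 0.9530 m

stop time T_s = (7/5)/4 = 0.3500 s
robot in T_r: 1.4000·0.0800 = 0.1120 m
robot under decel: 1.4000²/(2·4.0000) = 0.2450 m
person approaches 1.2000·(0.0800+0.3500) = 0.5160 m
residual clearance needed = 0.0600+0.0000+0.0200 = 0.0800 m
S_min ≈ 0.1120+0.2450+0.5160+0.0800  ⇒  S_min = 953/1000 m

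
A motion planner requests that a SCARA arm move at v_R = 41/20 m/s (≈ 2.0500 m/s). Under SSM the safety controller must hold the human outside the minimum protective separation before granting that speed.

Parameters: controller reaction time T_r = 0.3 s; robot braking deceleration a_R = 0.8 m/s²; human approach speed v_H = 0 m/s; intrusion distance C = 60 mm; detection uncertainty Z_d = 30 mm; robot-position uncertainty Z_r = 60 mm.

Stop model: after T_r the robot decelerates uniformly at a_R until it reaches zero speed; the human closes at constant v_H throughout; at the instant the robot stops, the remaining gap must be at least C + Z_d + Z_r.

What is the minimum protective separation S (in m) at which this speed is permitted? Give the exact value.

S_min = 10853/3200 m = 3.3916 m

T_s = v_R/a_R = (41/20)/(4/5) = 2.5625 s
robot in T_r: 2.0500·0.3000 = 0.6150 m
braking distance = 2.0500²/(2·0.8000) = 2.6266 m
human closes 0.0000·2.8625 = 0.0000 m
C+Z_d+Z_r = 0.0600+0.0300+0.0600 = 0.1500 m
S_min ≈ 0.6150+2.6266+0.0000+0.1500  ⇒  S_min = 10853/3200 m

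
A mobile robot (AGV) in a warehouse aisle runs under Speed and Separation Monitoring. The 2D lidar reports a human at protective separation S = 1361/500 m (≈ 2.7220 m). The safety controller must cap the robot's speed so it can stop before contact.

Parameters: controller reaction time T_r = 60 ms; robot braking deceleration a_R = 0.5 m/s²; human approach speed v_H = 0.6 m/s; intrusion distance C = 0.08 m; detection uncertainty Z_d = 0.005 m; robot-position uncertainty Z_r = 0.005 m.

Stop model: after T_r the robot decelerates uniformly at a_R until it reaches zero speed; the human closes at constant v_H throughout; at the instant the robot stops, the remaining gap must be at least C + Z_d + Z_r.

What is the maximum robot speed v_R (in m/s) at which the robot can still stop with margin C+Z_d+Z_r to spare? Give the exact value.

collect terms ⇒ (1)·v_R² + (63/50)·v_R + (-649/250) = 0
  disc = (63/50)² − 4·(1)·(-649/250) = 29929/2500 ; √disc = 173/50
  v_R = (−(63/50) + 173/50) / (2·(1)) = 11/10 m/s
check:
T_s = v_R/a_R = (11/10)/(1/2) = 2.2000 s
robot in T_r: 1.1000·0.0600 = 0.0660 m
robot covers 1.1000·2.2000 − ½·0.5000·2.2000² = 1.2100 m while stopping
human over T_r+T_s: 0.6000·(0.0600+2.2000) = 1.3560 m
C+Z_d+Z_r = 0.0800+0.0050+0.0050 = 0.0900 m
sum ≈ 0.0660+1.2100+1.3560+0.0900 ≈ 2.7220 m = S ✓

v_R_max = 11/10 m/s = 1.1000 m/s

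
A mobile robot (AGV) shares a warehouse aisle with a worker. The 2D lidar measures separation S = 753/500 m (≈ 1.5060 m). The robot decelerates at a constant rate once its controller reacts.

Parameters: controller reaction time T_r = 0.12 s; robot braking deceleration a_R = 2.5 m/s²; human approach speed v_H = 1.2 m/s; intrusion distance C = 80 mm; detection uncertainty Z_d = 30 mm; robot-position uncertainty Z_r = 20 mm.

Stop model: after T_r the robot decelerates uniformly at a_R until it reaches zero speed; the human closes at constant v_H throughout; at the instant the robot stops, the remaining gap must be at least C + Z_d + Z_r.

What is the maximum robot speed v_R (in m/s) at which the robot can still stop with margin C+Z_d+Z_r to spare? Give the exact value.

v_R_max = 7/5 m/s = 1.4000 m/s

collect terms ⇒ (1/5)·v_R² + (3/5)·v_R + (-154/125) = 0
  disc = (3/5)² − 4·(1/5)·(-154/125) = 841/625 ; √disc = 29/25
  v_R = (−(3/5) + 29/25) / (2·(1/5)) = 7/5 m/s
check:
T_s = v_R/a_R = (7/5)/(5/2) = 0.5600 s
reaction-phase robot travel = 1.4000·0.1200 = 0.1680 m
robot under decel: 1.4000²/(2·2.5000) = 0.3920 m
person approaches 1.2000·(0.1200+0.5600) = 0.8160 m
margins: 0.0800+0.0300+0.0200 = 0.1300 m
sum ≈ 0.1680+0.3920+0.8160+0.1300 ≈ 1.5060 m = S ✓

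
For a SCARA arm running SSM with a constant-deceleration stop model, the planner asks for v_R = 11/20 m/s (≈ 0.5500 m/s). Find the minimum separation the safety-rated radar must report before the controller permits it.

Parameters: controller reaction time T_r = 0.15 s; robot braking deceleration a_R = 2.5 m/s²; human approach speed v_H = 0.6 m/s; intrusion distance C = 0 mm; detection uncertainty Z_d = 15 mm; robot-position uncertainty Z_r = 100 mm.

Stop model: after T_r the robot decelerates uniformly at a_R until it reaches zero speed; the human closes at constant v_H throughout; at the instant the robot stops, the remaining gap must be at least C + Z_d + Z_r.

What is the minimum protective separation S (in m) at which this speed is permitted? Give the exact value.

S_min = 12/25 m = 0.4800 m

T_s = v_R/a_R = (11/20)/(5/2) = 0.2200 s
reaction-phase robot travel = 0.5500·0.1500 = 0.0825 m
robot covers 0.5500·0.2200 − ½·2.5000·0.2200² = 0.0605 m while stopping
human closes 0.6000·0.3700 = 0.2220 m
residual clearance needed = 0.0000+0.0150+0.1000 = 0.1150 m
S_min ≈ 0.0825+0.0605+0.2220+0.1150  ⇒  S_min = 12/25 m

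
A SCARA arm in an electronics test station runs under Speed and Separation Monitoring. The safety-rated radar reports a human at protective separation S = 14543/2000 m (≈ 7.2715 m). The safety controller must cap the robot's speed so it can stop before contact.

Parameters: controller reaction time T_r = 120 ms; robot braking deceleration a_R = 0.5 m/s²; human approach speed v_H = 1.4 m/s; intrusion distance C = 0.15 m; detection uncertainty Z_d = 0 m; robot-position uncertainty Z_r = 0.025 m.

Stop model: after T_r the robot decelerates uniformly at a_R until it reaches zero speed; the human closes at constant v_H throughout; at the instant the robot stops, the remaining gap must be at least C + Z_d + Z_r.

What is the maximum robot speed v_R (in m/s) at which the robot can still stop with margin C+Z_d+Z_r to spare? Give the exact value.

quadratic (1)·v² + (73/25)·v + (-13857/2000) = 0
  disc = (73/25)² − 4·(1)·(-13857/2000) = 90601/2500 ; √disc = 301/50
  v_R = (−(73/25) + 301/50) / (2·(1)) = 31/20 m/s
check:
stop time T_s = (31/20)/(1/2) = 3.1000 s
robot covers v_R·T_r = 1.5500·0.1200 = 0.1860 m before braking
robot covers 1.5500·3.1000 − ½·0.5000·3.1000² = 2.4025 m while stopping
human over T_r+T_s: 1.4000·(0.1200+3.1000) = 4.5080 m
C+Z_d+Z_r = 0.1500+0.0000+0.0250 = 0.1750 m
sum ≈ 0.1860+2.4025+4.5080+0.1750 ≈ 7.2715 m = S ✓

v_R_max = 31/20 m/s = 1.5500 m/s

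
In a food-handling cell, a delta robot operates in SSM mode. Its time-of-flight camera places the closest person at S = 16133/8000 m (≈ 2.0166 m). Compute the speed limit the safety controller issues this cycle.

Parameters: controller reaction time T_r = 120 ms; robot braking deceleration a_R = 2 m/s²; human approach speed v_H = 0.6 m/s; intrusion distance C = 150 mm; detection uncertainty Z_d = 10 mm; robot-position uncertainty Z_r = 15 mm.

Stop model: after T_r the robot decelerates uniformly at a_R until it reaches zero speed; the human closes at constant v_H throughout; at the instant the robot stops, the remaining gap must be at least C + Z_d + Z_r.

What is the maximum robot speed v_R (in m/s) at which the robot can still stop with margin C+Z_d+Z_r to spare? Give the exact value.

v_R_max = 39/20 m/s = 1.9500 m/s

at the boundary: (1/4)·v² + (21/50)·v + (-14157/8000) = 0
  disc = (21/50)² − 4·(1/4)·(-14157/8000) = 77841/40000 ; √disc = 279/200
  v_R = (−(21/50) + 279/200) / (2·(1/4)) = 39/20 m/s
check:
braking lasts T_s = (39/20)/2 = 0.9750 s
robot in T_r: 1.9500·0.1200 = 0.2340 m
braking distance = 1.9500²/(2·2.0000) = 0.9506 m
human over T_r+T_s: 0.6000·(0.1200+0.9750) = 0.6570 m
residual clearance needed = 0.1500+0.0100+0.0150 = 0.1750 m
sum ≈ 0.2340+0.9506+0.6570+0.1750 ≈ 2.0166 m = S ✓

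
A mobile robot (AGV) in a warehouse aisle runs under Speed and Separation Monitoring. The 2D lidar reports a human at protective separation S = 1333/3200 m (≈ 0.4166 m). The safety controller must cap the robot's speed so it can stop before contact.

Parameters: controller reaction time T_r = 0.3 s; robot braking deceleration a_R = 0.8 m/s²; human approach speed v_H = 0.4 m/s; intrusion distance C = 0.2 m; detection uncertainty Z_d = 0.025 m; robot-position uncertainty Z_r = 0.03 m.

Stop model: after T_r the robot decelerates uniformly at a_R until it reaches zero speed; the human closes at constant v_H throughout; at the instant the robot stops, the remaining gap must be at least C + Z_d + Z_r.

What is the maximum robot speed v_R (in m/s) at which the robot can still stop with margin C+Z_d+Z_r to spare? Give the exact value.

v_R_max = 1/20 m/s = 0.0500 m/s

quadratic (5/8)·v² + (4/5)·v + (-133/3200) = 0
  disc = (4/5)² − 4·(5/8)·(-133/3200) = 4761/6400 ; √disc = 69/80
  v_R = (−(4/5) + 69/80) / (2·(5/8)) = 1/20 m/s
check:
stop time T_s = (1/20)/(4/5) = 0.0625 s
robot covers v_R·T_r = 0.0500·0.3000 = 0.0150 m before braking
braking distance = 0.0500²/(2·0.8000) = 0.0016 m
person approaches 0.4000·(0.3000+0.0625) = 0.1450 m
margins: 0.2000+0.0250+0.0300 = 0.2550 m
sum ≈ 0.0150+0.0016+0.1450+0.2550 ≈ 0.4166 m = S ✓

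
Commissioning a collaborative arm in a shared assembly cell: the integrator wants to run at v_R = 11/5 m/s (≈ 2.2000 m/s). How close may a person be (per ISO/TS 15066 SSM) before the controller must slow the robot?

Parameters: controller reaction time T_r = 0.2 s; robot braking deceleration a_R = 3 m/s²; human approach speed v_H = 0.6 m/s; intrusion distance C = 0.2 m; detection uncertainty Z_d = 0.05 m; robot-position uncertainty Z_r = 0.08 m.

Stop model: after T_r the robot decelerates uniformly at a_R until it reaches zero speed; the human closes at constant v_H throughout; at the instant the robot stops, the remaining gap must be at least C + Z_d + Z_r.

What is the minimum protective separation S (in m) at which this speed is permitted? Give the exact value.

stop time T_s = (11/5)/3 = 0.7333 s
reaction-phase robot travel = 2.2000·0.2000 = 0.4400 m
braking distance = 2.2000²/(2·3.0000) = 0.8067 m
human closes 0.6000·0.9333 = 0.5600 m
C+Z_d+Z_r = 0.2000+0.0500+0.0800 = 0.3300 m
S_min ≈ 0.4400+0.8067+0.5600+0.3300  ⇒  S_min = 641/300 m

S_min = 641/300 m = 2.1367 m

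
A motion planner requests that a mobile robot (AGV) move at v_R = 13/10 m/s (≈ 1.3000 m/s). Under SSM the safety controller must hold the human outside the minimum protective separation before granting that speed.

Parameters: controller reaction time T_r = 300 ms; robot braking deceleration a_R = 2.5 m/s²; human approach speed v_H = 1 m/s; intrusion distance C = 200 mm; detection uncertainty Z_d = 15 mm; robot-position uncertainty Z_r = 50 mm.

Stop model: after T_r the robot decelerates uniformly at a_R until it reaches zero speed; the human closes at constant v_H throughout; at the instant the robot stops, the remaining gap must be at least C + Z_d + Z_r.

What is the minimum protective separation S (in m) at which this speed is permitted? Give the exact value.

braking lasts T_s = (13/10)/(5/2) = 0.5200 s
robot covers v_R·T_r = 1.3000·0.3000 = 0.3900 m before braking
braking distance = 1.3000²/(2·2.5000) = 0.3380 m
human over T_r+T_s: 1.0000·(0.3000+0.5200) = 0.8200 m
residual clearance needed = 0.2000+0.0150+0.0500 = 0.2650 m
S_min ≈ 0.3900+0.3380+0.8200+0.2650  ⇒  S_min = 1813/1000 m

S_min = 1813/1000 m = 1.8130 m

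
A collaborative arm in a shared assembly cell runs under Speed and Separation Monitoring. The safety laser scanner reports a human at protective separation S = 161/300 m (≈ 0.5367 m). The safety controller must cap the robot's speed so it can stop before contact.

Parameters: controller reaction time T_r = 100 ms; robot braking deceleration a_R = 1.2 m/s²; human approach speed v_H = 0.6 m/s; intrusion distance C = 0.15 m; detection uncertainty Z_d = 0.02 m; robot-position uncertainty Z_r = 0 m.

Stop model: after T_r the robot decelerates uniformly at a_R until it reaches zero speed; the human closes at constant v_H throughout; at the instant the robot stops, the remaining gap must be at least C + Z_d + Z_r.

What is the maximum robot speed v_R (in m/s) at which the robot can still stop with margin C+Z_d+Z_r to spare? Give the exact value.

v_R_max = 2/5 m/s = 0.4000 m/s

quadratic (5/12)·v² + (3/5)·v + (-23/75) = 0
  disc = (3/5)² − 4·(5/12)·(-23/75) = 196/225 ; √disc = 14/15
  v_R = (−(3/5) + 14/15) / (2·(5/12)) = 2/5 m/s
check:
T_s = v_R/a_R = (2/5)/(6/5) = 0.3333 s
reaction-phase robot travel = 0.4000·0.1000 = 0.0400 m
robot under decel: 0.4000²/(2·1.2000) = 0.0667 m
human over T_r+T_s: 0.6000·(0.1000+0.3333) = 0.2600 m
residual clearance needed = 0.1500+0.0200+0.0000 = 0.1700 m
sum ≈ 0.0400+0.0667+0.2600+0.1700 ≈ 0.5367 m = S ✓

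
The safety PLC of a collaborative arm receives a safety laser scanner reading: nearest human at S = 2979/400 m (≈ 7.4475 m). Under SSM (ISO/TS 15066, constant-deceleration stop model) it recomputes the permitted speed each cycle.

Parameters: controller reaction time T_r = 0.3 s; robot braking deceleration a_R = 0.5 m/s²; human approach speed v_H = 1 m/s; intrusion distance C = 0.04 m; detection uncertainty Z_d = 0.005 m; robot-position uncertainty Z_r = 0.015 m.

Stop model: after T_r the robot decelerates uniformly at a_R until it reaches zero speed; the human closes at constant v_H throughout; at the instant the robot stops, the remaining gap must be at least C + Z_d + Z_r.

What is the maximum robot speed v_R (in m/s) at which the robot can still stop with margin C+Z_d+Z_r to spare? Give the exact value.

collect terms ⇒ (1)·v_R² + (23/10)·v_R + (-567/80) = 0
  disc = (23/10)² − 4·(1)·(-567/80) = 841/25 ; √disc = 29/5
  v_R = (−(23/10) + 29/5) / (2·(1)) = 7/4 m/s
check:
stop time T_s = (7/4)/(1/2) = 3.5000 s
robot covers v_R·T_r = 1.7500·0.3000 = 0.5250 m before braking
robot under decel: 1.7500²/(2·0.5000) = 3.0625 m
human closes 1.0000·3.8000 = 3.8000 m
residual clearance needed = 0.0400+0.0050+0.0150 = 0.0600 m
sum ≈ 0.5250+3.0625+3.8000+0.0600 ≈ 7.4475 m = S ✓

v_R_max = 7/4 m/s = 1.7500 m/s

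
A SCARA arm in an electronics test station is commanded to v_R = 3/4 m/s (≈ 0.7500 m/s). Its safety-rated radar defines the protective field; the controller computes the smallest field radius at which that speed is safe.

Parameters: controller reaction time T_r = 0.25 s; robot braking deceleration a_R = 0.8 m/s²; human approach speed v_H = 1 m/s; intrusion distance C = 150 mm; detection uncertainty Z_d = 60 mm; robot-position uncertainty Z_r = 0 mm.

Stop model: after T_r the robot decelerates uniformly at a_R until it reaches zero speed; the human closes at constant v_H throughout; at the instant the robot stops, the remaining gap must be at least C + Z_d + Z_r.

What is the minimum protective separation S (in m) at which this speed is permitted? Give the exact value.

S_min = 6197/3200 m = 1.9366 m

T_s = v_R/a_R = (3/4)/(4/5) = 0.9375 s
reaction-phase robot travel = 0.7500·0.2500 = 0.1875 m
robot covers 0.7500·0.9375 − ½·0.8000·0.9375² = 0.3516 m while stopping
person approaches 1.0000·(0.2500+0.9375) = 1.1875 m
C+Z_d+Z_r = 0.1500+0.0600+0.0000 = 0.2100 m
S_min ≈ 0.1875+0.3516+1.1875+0.2100  ⇒  S_min = 6197/3200 m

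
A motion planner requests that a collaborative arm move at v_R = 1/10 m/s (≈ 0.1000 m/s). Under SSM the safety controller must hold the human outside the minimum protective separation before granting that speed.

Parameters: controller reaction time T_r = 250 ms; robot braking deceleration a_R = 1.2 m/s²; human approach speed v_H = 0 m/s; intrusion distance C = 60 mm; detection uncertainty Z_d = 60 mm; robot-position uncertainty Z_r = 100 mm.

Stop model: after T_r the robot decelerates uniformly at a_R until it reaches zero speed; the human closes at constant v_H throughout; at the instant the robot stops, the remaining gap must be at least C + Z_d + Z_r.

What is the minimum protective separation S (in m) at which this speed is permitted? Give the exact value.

S_min = 299/1200 m = 0.2492 m

braking lasts T_s = (1/10)/(6/5) = 0.0833 s
reaction-phase robot travel = 0.1000·0.2500 = 0.0250 m
robot under decel: 0.1000²/(2·1.2000) = 0.0042 m
human over T_r+T_s: 0.0000·(0.2500+0.0833) = 0.0000 m
margins: 0.0600+0.0600+0.1000 = 0.2200 m
S_min ≈ 0.0250+0.0042+0.0000+0.2200  ⇒  S_min = 299/1200 m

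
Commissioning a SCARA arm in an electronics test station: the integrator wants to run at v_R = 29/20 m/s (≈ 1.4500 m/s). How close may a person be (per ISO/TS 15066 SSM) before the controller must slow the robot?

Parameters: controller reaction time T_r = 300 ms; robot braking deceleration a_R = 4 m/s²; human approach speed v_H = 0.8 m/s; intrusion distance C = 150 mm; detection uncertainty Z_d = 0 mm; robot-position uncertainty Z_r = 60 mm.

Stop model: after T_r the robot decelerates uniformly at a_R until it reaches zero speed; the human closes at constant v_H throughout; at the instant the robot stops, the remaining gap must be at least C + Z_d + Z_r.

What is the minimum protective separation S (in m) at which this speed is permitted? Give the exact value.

stop time T_s = (29/20)/4 = 0.3625 s
reaction-phase robot travel = 1.4500·0.3000 = 0.4350 m
robot covers 1.4500·0.3625 − ½·4.0000·0.3625² = 0.2628 m while stopping
person approaches 0.8000·(0.3000+0.3625) = 0.5300 m
margins: 0.1500+0.0000+0.0600 = 0.2100 m
S_min ≈ 0.4350+0.2628+0.5300+0.2100  ⇒  S_min = 4601/3200 m

S_min = 4601/3200 m = 1.4378 m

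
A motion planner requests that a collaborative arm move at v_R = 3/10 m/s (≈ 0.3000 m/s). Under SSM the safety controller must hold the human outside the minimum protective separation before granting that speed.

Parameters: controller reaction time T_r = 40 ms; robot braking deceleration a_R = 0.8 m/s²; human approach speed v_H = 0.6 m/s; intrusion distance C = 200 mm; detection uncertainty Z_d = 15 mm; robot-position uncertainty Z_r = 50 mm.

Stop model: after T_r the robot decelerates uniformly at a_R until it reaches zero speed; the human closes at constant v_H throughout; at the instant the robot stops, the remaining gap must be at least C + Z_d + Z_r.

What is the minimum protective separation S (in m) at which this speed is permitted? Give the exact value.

braking lasts T_s = (3/10)/(4/5) = 0.3750 s
reaction-phase robot travel = 0.3000·0.0400 = 0.0120 m
robot covers 0.3000·0.3750 − ½·0.8000·0.3750² = 0.0563 m while stopping
human closes 0.6000·0.4150 = 0.2490 m
C+Z_d+Z_r = 0.2000+0.0150+0.0500 = 0.2650 m
S_min ≈ 0.0120+0.0563+0.2490+0.2650  ⇒  S_min = 2329/4000 m

S_min = 2329/4000 m = 0.5823 m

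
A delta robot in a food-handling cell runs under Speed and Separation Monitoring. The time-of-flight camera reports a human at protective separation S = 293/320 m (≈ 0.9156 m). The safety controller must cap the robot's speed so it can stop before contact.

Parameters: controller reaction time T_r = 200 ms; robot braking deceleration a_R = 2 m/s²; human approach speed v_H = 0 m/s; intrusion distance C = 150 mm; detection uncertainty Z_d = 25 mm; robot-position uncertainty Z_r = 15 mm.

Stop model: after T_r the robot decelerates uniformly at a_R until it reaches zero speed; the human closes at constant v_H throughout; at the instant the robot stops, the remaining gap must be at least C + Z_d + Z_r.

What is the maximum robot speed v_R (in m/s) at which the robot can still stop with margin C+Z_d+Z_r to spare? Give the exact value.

v_R_max = 27/20 m/s = 1.3500 m/s

collect terms ⇒ (1/4)·v_R² + (1/5)·v_R + (-1161/1600) = 0
  disc = (1/5)² − 4·(1/4)·(-1161/1600) = 49/64 ; √disc = 7/8
  v_R = (−(1/5) + 7/8) / (2·(1/4)) = 27/20 m/s
check:
T_s = v_R/a_R = (27/20)/2 = 0.6750 s
robot in T_r: 1.3500·0.2000 = 0.2700 m
braking distance = 1.3500²/(2·2.0000) = 0.4556 m
human over T_r+T_s: 0.0000·(0.2000+0.6750) = 0.0000 m
residual clearance needed = 0.1500+0.0250+0.0150 = 0.1900 m
sum ≈ 0.2700+0.4556+0.0000+0.1900 ≈ 0.9156 m = S ✓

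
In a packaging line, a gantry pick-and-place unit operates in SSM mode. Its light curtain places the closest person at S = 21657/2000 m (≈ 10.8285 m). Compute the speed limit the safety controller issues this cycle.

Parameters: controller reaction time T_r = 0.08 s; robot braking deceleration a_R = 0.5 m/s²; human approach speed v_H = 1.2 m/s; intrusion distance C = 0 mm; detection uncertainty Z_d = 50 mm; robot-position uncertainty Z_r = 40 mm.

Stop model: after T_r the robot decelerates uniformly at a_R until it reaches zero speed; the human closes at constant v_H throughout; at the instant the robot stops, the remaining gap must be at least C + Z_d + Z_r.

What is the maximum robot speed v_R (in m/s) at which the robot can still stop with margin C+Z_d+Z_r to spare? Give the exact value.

v_R_max = 9/4 m/s = 2.2500 m/s

at the boundary: (1)·v² + (62/25)·v + (-4257/400) = 0
  disc = (62/25)² − 4·(1)·(-4257/400) = 121801/2500 ; √disc = 349/50
  v_R = (−(62/25) + 349/50) / (2·(1)) = 9/4 m/s
check:
T_s = v_R/a_R = (9/4)/(1/2) = 4.5000 s
robot in T_r: 2.2500·0.0800 = 0.1800 m
robot under decel: 2.2500²/(2·0.5000) = 5.0625 m
human closes 1.2000·4.5800 = 5.4960 m
margins: 0.0000+0.0500+0.0400 = 0.0900 m
sum ≈ 0.1800+5.0625+5.4960+0.0900 ≈ 10.8285 m = S ✓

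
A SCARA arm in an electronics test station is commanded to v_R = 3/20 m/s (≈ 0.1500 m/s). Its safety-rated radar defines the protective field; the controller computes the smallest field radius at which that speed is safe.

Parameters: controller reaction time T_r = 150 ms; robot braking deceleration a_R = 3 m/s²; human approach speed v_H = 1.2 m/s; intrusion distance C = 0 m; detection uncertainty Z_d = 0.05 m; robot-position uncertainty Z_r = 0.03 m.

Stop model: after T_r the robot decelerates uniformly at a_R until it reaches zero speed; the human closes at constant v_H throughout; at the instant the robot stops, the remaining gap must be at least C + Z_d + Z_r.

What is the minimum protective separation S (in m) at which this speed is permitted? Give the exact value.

S_min = 277/800 m = 0.3463 m

stop time T_s = (3/20)/3 = 0.0500 s
robot in T_r: 0.1500·0.1500 = 0.0225 m
robot under decel: 0.1500²/(2·3.0000) = 0.0037 m
person approaches 1.2000·(0.1500+0.0500) = 0.2400 m
C+Z_d+Z_r = 0.0000+0.0500+0.0300 = 0.0800 m
S_min ≈ 0.0225+0.0037+0.2400+0.0800  ⇒  S_min = 277/800 m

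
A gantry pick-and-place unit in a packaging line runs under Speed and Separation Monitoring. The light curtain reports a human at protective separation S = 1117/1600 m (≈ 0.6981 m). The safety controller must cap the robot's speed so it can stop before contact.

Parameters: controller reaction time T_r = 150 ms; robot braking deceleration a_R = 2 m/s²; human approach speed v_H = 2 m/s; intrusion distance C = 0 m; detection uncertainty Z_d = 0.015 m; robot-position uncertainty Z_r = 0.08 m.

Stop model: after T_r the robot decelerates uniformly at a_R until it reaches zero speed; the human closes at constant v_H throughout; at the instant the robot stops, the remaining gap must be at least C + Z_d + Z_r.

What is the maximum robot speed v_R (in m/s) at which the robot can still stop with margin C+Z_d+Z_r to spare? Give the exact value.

v_R_max = 1/4 m/s = 0.2500 m/s

quadratic (1/4)·v² + (23/20)·v + (-97/320) = 0
  disc = (23/20)² − 4·(1/4)·(-97/320) = 2601/1600 ; √disc = 51/40
  v_R = (−(23/20) + 51/40) / (2·(1/4)) = 1/4 m/s
check:
stop time T_s = (1/4)/2 = 0.1250 s
robot covers v_R·T_r = 0.2500·0.1500 = 0.0375 m before braking
robot covers 0.2500·0.1250 − ½·2.0000·0.1250² = 0.0156 m while stopping
human over T_r+T_s: 2.0000·(0.1500+0.1250) = 0.5500 m
residual clearance needed = 0.0000+0.0150+0.0800 = 0.0950 m
sum ≈ 0.0375+0.0156+0.5500+0.0950 ≈ 0.6981 m = S ✓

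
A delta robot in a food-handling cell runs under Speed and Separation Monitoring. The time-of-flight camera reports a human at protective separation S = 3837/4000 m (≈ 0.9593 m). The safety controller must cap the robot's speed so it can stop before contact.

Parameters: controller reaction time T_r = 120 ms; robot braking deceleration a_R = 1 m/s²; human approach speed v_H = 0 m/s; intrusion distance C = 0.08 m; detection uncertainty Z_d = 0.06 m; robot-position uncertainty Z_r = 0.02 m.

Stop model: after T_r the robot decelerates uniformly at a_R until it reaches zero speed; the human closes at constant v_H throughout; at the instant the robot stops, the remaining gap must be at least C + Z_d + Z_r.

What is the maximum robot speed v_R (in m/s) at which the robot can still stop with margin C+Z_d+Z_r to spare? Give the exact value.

quadratic (1/2)·v² + (3/25)·v + (-3197/4000) = 0
  disc = (3/25)² − 4·(1/2)·(-3197/4000) = 16129/10000 ; √disc = 127/100
  v_R = (−(3/25) + 127/100) / (2·(1/2)) = 23/20 m/s
check:
T_s = v_R/a_R = (23/20)/1 = 1.1500 s
robot covers v_R·T_r = 1.1500·0.1200 = 0.1380 m before braking
robot under decel: 1.1500²/(2·1.0000) = 0.6613 m
human over T_r+T_s: 0.0000·(0.1200+1.1500) = 0.0000 m
margins: 0.0800+0.0600+0.0200 = 0.1600 m
sum ≈ 0.1380+0.6613+0.0000+0.1600 ≈ 0.9593 m = S ✓

v_R_max = 23/20 m/s = 1.1500 m/s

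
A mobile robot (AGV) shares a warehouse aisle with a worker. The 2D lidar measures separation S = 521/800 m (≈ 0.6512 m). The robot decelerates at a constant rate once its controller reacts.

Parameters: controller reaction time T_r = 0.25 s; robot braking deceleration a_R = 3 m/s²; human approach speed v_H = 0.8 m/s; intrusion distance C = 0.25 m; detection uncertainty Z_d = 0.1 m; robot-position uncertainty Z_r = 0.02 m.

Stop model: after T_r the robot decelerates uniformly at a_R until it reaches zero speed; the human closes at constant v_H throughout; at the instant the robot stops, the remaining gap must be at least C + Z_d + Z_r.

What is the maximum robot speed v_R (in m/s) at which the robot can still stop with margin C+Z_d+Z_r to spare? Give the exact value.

collect terms ⇒ (1/6)·v_R² + (31/60)·v_R + (-13/160) = 0
  disc = (31/60)² − 4·(1/6)·(-13/160) = 289/900 ; √disc = 17/30
  v_R = (−(31/60) + 17/30) / (2·(1/6)) = 3/20 m/s
check:
T_s = v_R/a_R = (3/20)/3 = 0.0500 s
robot covers v_R·T_r = 0.1500·0.2500 = 0.0375 m before braking
robot under decel: 0.1500²/(2·3.0000) = 0.0037 m
person approaches 0.8000·(0.2500+0.0500) = 0.2400 m
margins: 0.2500+0.1000+0.0200 = 0.3700 m
sum ≈ 0.0375+0.0037+0.2400+0.3700 ≈ 0.6512 m = S ✓

v_R_max = 3/20 m/s = 0.1500 m/s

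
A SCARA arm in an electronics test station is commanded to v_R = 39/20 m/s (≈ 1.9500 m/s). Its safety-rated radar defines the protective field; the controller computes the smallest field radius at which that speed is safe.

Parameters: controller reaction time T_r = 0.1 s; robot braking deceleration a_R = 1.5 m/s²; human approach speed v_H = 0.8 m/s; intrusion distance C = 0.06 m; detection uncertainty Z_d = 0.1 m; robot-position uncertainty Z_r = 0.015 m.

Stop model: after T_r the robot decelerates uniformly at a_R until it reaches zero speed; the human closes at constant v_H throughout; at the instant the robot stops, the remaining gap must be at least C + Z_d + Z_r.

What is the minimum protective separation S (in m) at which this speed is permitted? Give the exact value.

S_min = 1103/400 m = 2.7575 m

stop time T_s = (39/20)/(3/2) = 1.3000 s
robot in T_r: 1.9500·0.1000 = 0.1950 m
robot covers 1.9500·1.3000 − ½·1.5000·1.3000² = 1.2675 m while stopping
person approaches 0.8000·(0.1000+1.3000) = 1.1200 m
C+Z_d+Z_r = 0.0600+0.1000+0.0150 = 0.1750 m
S_min ≈ 0.1950+1.2675+1.1200+0.1750  ⇒  S_min = 1103/400 m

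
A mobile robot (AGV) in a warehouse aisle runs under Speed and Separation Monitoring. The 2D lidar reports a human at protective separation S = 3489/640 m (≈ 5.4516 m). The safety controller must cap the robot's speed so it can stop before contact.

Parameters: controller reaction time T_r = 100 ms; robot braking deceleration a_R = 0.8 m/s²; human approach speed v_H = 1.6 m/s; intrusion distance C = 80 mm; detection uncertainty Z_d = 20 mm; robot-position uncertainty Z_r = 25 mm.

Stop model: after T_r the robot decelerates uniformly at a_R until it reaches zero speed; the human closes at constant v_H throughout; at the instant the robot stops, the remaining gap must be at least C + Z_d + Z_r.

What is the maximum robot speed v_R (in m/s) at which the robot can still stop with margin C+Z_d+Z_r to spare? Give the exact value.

at the boundary: (5/8)·v² + (21/10)·v + (-16533/3200) = 0
  disc = (21/10)² − 4·(5/8)·(-16533/3200) = 110889/6400 ; √disc = 333/80
  v_R = (−(21/10) + 333/80) / (2·(5/8)) = 33/20 m/s
check:
braking lasts T_s = (33/20)/(4/5) = 2.0625 s
reaction-phase robot travel = 1.6500·0.1000 = 0.1650 m
robot under decel: 1.6500²/(2·0.8000) = 1.7016 m
human closes 1.6000·2.1625 = 3.4600 m
margins: 0.0800+0.0200+0.0250 = 0.1250 m
sum ≈ 0.1650+1.7016+3.4600+0.1250 ≈ 5.4516 m = S ✓

v_R_max = 33/20 m/s = 1.6500 m/s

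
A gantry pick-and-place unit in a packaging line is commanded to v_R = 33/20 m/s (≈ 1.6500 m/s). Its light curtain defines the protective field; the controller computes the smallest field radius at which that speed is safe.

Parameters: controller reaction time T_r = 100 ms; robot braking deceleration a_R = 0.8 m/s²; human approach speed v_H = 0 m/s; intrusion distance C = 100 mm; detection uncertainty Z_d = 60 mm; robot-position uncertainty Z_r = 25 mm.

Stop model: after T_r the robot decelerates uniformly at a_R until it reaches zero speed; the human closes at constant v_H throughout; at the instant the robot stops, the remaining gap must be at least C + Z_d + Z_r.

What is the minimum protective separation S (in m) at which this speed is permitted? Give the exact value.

T_s = v_R/a_R = (33/20)/(4/5) = 2.0625 s
robot in T_r: 1.6500·0.1000 = 0.1650 m
braking distance = 1.6500²/(2·0.8000) = 1.7016 m
person approaches 0.0000·(0.1000+2.0625) = 0.0000 m
C+Z_d+Z_r = 0.1000+0.0600+0.0250 = 0.1850 m
S_min ≈ 0.1650+1.7016+0.0000+0.1850  ⇒  S_min = 1313/640 m

S_min = 1313/640 m = 2.0516 m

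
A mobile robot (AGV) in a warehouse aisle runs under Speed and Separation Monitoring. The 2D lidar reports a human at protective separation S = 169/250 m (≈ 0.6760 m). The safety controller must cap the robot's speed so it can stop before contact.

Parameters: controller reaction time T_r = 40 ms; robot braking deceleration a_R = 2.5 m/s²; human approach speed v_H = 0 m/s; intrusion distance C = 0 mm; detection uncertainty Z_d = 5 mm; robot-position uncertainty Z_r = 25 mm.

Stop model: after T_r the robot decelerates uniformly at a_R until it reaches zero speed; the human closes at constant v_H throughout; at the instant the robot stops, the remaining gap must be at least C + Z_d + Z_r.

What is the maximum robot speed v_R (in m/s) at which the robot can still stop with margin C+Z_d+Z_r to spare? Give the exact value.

v_R_max = 17/10 m/s = 1.7000 m/s

collect terms ⇒ (1/5)·v_R² + (1/25)·v_R + (-323/500) = 0
  disc = (1/25)² − 4·(1/5)·(-323/500) = 324/625 ; √disc = 18/25
  v_R = (−(1/25) + 18/25) / (2·(1/5)) = 17/10 m/s
check:
stop time T_s = (17/10)/(5/2) = 0.6800 s
robot covers v_R·T_r = 1.7000·0.0400 = 0.0680 m before braking
robot covers 1.7000·0.6800 − ½·2.5000·0.6800² = 0.5780 m while stopping
human over T_r+T_s: 0.0000·(0.0400+0.6800) = 0.0000 m
residual clearance needed = 0.0000+0.0050+0.0250 = 0.0300 m
sum ≈ 0.0680+0.5780+0.0000+0.0300 ≈ 0.6760 m = S ✓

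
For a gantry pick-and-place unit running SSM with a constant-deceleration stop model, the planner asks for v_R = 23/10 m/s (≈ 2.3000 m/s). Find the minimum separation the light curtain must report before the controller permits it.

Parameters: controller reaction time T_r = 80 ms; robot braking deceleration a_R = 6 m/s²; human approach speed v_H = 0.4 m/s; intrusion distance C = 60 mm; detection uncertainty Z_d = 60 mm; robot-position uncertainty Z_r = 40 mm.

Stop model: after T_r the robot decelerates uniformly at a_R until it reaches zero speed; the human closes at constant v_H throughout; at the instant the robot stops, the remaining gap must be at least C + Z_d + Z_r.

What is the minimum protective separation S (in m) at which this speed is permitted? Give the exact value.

stop time T_s = (23/10)/6 = 0.3833 s
robot covers v_R·T_r = 2.3000·0.0800 = 0.1840 m before braking
robot covers 2.3000·0.3833 − ½·6.0000·0.3833² = 0.4408 m while stopping
person approaches 0.4000·(0.0800+0.3833) = 0.1853 m
margins: 0.0600+0.0600+0.0400 = 0.1600 m
S_min ≈ 0.1840+0.4408+0.1853+0.1600  ⇒  S_min = 5821/6000 m

S_min = 5821/6000 m = 0.9702 m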